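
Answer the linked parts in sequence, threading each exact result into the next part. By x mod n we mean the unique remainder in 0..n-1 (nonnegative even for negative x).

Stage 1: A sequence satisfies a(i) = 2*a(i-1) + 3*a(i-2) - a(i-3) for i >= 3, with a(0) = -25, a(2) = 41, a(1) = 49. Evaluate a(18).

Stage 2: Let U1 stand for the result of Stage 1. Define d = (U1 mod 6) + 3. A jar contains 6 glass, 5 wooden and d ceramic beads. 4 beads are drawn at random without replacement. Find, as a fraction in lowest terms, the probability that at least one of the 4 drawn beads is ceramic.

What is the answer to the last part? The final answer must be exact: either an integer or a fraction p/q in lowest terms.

149/182

Stage 1: a(3) = 2*(41) + 3*(49) - 1*(-25) = 254; iterating: a(3)=254, a(4)=582, a(5)=1885, a(6)=5262, a(7)=15597, a(8)=45095, a(9)=131719, a(10)=383126, a(11)=1116314, a(12)=3250287, a(13)=9466390, a(14)=27567327, a(15)=80283537, a(16)=233802665, a(17)=680888614, a(18)=1982901686; answer 1982901686
Stage 2: U1 = 1982901686; d = 5; total draws C(16,4) = 1820; complement C(11,4) = 330; favorable 1820 - 330 = 1490; P = 149/182; answer 149/182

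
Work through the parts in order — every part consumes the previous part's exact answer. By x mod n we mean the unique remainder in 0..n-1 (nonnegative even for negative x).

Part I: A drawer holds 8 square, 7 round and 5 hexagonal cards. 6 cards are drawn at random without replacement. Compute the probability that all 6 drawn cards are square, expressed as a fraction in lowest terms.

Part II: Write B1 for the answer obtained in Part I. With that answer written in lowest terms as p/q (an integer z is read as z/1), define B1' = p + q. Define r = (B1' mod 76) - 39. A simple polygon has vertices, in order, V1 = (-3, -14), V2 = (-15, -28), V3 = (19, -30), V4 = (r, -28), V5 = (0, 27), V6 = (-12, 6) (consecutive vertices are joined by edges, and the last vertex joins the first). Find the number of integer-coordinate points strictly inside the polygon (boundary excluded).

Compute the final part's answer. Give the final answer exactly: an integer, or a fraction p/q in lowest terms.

Part I: total draws C(20,6) = 38760; favorable C(8,6) = 28; P = 7/9690; answer 7/9690
Part II: B1 = 7/9690; threaded value p + q = 9697; r = 6; cross terms: (-3*-28 - -15*-14)=-126, (-15*-30 - 19*-28)=982, (19*-28 - 6*-30)=-352, (6*27 - 0*-28)=162, (0*6 - -12*27)=324, (-12*-14 - -3*6)=186; twice the area = |1176| = 1176; area = 588; boundary points = 2 + 2 + 1 + 1 + 3 + 1 = 10; strictly interior points = area - boundary/2 + 1 = 584; answer 584

584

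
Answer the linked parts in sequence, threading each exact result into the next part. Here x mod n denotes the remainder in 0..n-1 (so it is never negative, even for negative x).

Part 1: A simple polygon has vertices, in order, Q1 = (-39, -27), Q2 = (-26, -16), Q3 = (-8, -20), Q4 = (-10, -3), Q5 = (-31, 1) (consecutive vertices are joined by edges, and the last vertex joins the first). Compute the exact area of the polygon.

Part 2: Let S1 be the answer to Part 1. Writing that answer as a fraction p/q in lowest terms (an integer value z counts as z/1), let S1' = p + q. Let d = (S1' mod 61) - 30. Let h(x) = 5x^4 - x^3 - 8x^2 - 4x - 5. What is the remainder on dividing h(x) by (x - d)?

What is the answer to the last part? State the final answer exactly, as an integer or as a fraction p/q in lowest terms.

Part 1: cross terms: (-39*-16 - -26*-27)=-78, (-26*-20 - -8*-16)=392, (-8*-3 - -10*-20)=-176, (-10*1 - -31*-3)=-103, (-31*-27 - -39*1)=876; twice the area = |911| = 911; area = 911/2; answer 911/2
Part 2: S1 = 911/2; threaded value p + q = 913; d = 29; remainder = value at the root: 5*(29)^4 - 1*(29)^3 - 8*(29)^2 - 4*(29)^1 - 5 = (3536405) + (-24389) + (-6728) + (-116) + (-5) = 3505167; answer 3505167

3505167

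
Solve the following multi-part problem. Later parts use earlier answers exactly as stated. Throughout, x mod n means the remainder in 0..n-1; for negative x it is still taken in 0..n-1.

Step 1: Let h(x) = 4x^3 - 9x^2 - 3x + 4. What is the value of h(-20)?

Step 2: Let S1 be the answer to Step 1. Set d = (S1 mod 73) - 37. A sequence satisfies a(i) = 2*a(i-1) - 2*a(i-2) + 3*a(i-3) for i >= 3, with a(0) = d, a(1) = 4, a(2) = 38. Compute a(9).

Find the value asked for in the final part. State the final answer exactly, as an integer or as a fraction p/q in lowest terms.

Step 1: 4*(-20)^3 - 9*(-20)^2 - 3*(-20)^1 + 4 = (-32000) + (-3600) + (60) + (4) = -35536; answer -35536
Step 2: S1 = -35536; d = -22; a(3) = 2*(38) - 2*(4) + 3*(-22) = 2; iterating: a(3)=2, a(4)=-60, a(5)=-10, a(6)=106, a(7)=52, a(8)=-138, a(9)=-62; answer -62

-62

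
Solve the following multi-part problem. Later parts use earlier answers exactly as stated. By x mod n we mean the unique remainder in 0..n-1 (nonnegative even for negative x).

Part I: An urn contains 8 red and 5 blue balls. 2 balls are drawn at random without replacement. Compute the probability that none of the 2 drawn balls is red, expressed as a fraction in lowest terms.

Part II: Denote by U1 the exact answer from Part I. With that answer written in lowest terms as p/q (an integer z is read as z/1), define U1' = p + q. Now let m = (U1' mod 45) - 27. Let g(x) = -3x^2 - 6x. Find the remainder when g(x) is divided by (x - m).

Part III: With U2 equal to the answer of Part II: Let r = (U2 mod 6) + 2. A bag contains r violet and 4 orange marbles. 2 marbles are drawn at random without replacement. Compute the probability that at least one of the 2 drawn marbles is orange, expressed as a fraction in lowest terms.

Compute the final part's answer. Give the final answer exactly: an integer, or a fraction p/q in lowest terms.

Part I: total draws C(13,2) = 78; favorable C(5,2) = 10; P = 5/39; answer 5/39
Part II: U1 = 5/39; threaded value p + q = 44; m = 17; remainder = value at the root: -3*(17)^2 - 6*(17)^1 = (-867) + (-102) = -969; answer -969
Part III: U2 = -969; r = 5; total draws C(9,2) = 36; complement C(5,2) = 10; favorable 36 - 10 = 26; P = 13/18; answer 13/18

13/18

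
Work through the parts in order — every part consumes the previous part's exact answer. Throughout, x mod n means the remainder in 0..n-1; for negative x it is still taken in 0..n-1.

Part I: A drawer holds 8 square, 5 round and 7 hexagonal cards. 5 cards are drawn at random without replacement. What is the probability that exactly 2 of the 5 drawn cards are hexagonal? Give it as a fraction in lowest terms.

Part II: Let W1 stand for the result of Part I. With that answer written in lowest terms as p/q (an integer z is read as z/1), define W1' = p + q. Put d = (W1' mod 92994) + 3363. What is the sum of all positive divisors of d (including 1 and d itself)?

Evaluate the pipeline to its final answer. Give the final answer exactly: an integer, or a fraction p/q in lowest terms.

17654

Part I: total draws C(20,5) = 15504; favorable C(7,2)*C(13,3) = 6006; P = 1001/2584; answer 1001/2584
Part II: W1 = 1001/2584; threaded value p + q = 3585; d = 6948; 6948 = 2^2 * 3^2 * 193; sigma = (1 + 2 + 4) * (1 + 3 + 9) * (1 + 193) = 7 * 13 * 194 = 17654; answer 17654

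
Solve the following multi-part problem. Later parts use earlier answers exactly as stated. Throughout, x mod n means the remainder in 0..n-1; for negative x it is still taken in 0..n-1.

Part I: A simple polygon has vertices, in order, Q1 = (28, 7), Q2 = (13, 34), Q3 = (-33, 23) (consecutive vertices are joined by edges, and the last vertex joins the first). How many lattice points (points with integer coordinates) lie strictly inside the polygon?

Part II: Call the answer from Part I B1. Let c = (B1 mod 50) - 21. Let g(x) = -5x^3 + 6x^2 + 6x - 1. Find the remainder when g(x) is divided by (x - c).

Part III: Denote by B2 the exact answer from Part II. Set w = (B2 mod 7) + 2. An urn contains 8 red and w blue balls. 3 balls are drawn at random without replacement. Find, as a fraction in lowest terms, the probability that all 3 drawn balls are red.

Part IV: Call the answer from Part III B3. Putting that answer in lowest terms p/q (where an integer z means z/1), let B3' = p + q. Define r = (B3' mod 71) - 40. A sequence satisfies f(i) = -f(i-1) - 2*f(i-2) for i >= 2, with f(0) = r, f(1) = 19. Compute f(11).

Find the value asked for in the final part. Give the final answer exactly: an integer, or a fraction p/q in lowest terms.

-201

Part I: cross terms: (28*34 - 13*7)=861, (13*23 - -33*34)=1421, (-33*7 - 28*23)=-875; twice the area = |1407| = 1407; area = 1407/2; boundary points = 3 + 1 + 1 = 5; strictly interior points = area - boundary/2 + 1 = 702; answer 702
Part II: B1 = 702; c = -19; remainder = value at the root: -5*(-19)^3 + 6*(-19)^2 + 6*(-19)^1 - 1 = (34295) + (2166) + (-114) + (-1) = 36346; answer 36346
Part III: B2 = 36346; w = 4; total draws C(12,3) = 220; favorable C(8,3) = 56; P = 14/55; answer 14/55
Part IV: B3 = 14/55; threaded value p + q = 69; r = 29; f(2) = -1*(19) - 2*(29) = -77; iterating: f(2)=-77, f(3)=39, f(4)=115, f(5)=-193, f(6)=-37, f(7)=423, f(8)=-349, f(9)=-497, f(10)=1195, f(11)=-201; answer -201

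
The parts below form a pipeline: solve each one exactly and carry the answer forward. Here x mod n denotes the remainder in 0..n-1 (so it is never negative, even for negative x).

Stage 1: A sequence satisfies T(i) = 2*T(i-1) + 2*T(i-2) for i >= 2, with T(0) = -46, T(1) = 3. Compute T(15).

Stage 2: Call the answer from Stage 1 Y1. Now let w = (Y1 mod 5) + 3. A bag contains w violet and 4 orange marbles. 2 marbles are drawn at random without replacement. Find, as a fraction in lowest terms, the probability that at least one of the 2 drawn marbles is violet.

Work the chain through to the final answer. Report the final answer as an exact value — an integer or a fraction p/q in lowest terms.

11/14

Stage 1: T(2) = 2*(3) + 2*(-46) = -86; iterating: T(2)=-86, T(3)=-166, T(4)=-504, T(5)=-1340, T(6)=-3688, T(7)=-10056, T(8)=-27488, T(9)=-75088, T(10)=-205152, T(11)=-560480, T(12)=-1531264, T(13)=-4183488, T(14)=-11429504, T(15)=-31225984; answer -31225984
Stage 2: Y1 = -31225984; w = 4; total draws C(8,2) = 28; complement C(4,2) = 6; favorable 28 - 6 = 22; P = 11/14; answer 11/14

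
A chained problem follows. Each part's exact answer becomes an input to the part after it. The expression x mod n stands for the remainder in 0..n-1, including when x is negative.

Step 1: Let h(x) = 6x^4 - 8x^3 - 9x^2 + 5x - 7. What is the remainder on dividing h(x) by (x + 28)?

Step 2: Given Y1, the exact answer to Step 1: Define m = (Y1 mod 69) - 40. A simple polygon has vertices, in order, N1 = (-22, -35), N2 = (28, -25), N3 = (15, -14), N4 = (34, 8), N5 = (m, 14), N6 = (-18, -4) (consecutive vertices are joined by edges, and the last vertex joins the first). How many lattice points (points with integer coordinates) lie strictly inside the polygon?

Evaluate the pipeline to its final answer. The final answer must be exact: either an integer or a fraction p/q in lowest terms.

Step 1: remainder = value at the root: 6*(-28)^4 - 8*(-28)^3 - 9*(-28)^2 + 5*(-28)^1 - 7 = (3687936) + (175616) + (-7056) + (-140) + (-7) = 3856349; answer 3856349
Step 2: Y1 = 3856349; m = -32; cross terms: (-22*-25 - 28*-35)=1530, (28*-14 - 15*-25)=-17, (15*8 - 34*-14)=596, (34*14 - -32*8)=732, (-32*-4 - -18*14)=380, (-18*-35 - -22*-4)=542; twice the area = |3763| = 3763; area = 3763/2; boundary points = 10 + 1 + 1 + 6 + 2 + 1 = 21; strictly interior points = area - boundary/2 + 1 = 1872; answer 1872

1872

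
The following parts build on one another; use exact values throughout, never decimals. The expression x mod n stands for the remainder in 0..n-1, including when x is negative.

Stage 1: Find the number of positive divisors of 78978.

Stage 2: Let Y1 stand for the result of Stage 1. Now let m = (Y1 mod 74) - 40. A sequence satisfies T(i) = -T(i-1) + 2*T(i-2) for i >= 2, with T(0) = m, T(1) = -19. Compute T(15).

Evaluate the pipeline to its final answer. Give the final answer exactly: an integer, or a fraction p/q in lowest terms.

141967

Stage 1: 78978 = 2 * 3 * 13163; number of divisors = (1+1) * (1+1) * (1+1) = 8; answer 8
Stage 2: Y1 = 8; m = -32; T(2) = -1*(-19) + 2*(-32) = -45; iterating: T(2)=-45, T(3)=7, T(4)=-97, T(5)=111, T(6)=-305, T(7)=527, T(8)=-1137, T(9)=2191, T(10)=-4465, T(11)=8847, T(12)=-17777, T(13)=35471, T(14)=-71025, T(15)=141967; answer 141967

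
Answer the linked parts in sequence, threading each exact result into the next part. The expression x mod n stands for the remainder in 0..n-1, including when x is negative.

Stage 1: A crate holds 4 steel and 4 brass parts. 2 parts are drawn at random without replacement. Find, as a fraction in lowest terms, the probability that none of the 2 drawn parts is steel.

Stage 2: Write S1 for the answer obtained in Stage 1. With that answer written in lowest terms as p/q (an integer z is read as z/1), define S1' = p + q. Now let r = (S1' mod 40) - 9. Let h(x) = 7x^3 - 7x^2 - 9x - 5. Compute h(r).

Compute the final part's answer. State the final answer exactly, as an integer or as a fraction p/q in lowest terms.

3059

Stage 1: total draws C(8,2) = 28; favorable C(4,2) = 6; P = 3/14; answer 3/14
Stage 2: S1 = 3/14; threaded value p + q = 17; r = 8; 7*(8)^3 - 7*(8)^2 - 9*(8)^1 - 5 = (3584) + (-448) + (-72) + (-5) = 3059; answer 3059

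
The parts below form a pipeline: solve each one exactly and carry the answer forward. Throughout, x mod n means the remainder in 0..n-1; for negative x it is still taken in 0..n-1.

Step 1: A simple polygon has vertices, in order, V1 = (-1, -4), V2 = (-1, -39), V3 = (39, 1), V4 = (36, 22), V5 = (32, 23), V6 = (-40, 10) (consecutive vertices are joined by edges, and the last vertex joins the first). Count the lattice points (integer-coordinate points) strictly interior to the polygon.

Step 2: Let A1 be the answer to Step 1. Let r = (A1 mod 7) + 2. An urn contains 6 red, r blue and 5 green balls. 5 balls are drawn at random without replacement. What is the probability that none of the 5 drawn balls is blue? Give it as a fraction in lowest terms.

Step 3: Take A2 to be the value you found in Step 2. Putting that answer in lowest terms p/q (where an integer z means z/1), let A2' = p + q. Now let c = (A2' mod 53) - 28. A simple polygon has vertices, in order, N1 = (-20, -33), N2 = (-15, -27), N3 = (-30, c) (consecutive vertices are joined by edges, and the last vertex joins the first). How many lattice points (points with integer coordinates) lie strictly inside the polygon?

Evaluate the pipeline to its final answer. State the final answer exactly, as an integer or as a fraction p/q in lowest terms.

Step 1: cross terms: (-1*-39 - -1*-4)=35, (-1*1 - 39*-39)=1520, (39*22 - 36*1)=822, (36*23 - 32*22)=124, (32*10 - -40*23)=1240, (-40*-4 - -1*10)=170; twice the area = |3911| = 3911; area = 3911/2; boundary points = 35 + 40 + 3 + 1 + 1 + 1 = 81; strictly interior points = area - boundary/2 + 1 = 1916; answer 1916
Step 2: A1 = 1916; r = 7; total draws C(18,5) = 8568; favorable C(11,5) = 462; P = 11/204; answer 11/204
Step 3: A2 = 11/204; threaded value p + q = 215; c = -25; cross terms: (-20*-27 - -15*-33)=45, (-15*-25 - -30*-27)=-435, (-30*-33 - -20*-25)=490; twice the area = |100| = 100; area = 50; boundary points = 1 + 1 + 2 = 4; strictly interior points = area - boundary/2 + 1 = 49; answer 49

49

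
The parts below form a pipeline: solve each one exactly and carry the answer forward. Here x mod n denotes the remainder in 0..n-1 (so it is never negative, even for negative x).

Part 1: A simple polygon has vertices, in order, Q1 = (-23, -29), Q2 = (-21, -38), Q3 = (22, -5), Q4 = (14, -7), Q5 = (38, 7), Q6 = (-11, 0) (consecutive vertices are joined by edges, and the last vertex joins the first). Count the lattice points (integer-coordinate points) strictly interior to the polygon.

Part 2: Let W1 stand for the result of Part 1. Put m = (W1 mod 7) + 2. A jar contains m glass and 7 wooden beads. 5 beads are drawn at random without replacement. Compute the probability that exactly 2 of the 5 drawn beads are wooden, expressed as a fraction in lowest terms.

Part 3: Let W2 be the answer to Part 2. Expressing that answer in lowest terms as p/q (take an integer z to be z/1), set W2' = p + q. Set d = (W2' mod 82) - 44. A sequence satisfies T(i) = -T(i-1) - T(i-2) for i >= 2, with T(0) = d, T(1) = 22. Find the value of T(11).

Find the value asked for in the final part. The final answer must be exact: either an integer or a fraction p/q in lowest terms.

-55

Part 1: cross terms: (-23*-38 - -21*-29)=265, (-21*-5 - 22*-38)=941, (22*-7 - 14*-5)=-84, (14*7 - 38*-7)=364, (38*0 - -11*7)=77, (-11*-29 - -23*0)=319; twice the area = |1882| = 1882; area = 941; boundary points = 1 + 1 + 2 + 2 + 7 + 1 = 14; strictly interior points = area - boundary/2 + 1 = 935; answer 935
Part 2: W1 = 935; m = 6; total draws C(13,5) = 1287; favorable C(7,2)*C(6,3) = 420; P = 140/429; answer 140/429
Part 3: W2 = 140/429; threaded value p + q = 569; d = 33; T(2) = -1*(22) - 1*(33) = -55; iterating: T(2)=-55, T(3)=33, T(4)=22, T(5)=-55, T(6)=33, T(7)=22, T(8)=-55, T(9)=33, T(10)=22, T(11)=-55; answer -55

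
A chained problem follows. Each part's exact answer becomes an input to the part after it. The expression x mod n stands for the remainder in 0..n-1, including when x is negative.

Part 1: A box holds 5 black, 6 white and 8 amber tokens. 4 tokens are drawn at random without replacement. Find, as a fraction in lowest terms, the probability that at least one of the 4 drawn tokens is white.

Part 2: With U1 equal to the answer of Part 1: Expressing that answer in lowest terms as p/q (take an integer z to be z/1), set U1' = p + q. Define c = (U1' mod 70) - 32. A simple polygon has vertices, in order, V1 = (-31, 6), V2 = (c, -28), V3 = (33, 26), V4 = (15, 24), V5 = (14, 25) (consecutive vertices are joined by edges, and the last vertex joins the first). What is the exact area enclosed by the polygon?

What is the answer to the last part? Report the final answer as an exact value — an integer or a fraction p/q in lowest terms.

1596

Part 1: total draws C(19,4) = 3876; complement C(13,4) = 715; favorable 3876 - 715 = 3161; P = 3161/3876; answer 3161/3876
Part 2: U1 = 3161/3876; threaded value p + q = 7037; c = 5; cross terms: (-31*-28 - 5*6)=838, (5*26 - 33*-28)=1054, (33*24 - 15*26)=402, (15*25 - 14*24)=39, (14*6 - -31*25)=859; twice the area = |3192| = 3192; area = 1596; answer 1596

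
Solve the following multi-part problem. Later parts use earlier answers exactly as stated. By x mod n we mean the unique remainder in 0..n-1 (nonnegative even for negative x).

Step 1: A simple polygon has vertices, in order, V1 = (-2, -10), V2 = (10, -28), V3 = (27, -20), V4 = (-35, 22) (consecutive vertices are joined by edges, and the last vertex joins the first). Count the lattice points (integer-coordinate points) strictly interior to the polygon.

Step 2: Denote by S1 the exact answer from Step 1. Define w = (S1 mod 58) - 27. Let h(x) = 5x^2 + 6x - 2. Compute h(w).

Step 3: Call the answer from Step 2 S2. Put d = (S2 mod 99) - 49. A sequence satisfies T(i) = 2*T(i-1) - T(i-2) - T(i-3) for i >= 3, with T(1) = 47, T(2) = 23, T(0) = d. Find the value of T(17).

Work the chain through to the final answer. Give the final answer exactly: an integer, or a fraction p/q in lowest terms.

Step 1: cross terms: (-2*-28 - 10*-10)=156, (10*-20 - 27*-28)=556, (27*22 - -35*-20)=-106, (-35*-10 - -2*22)=394; twice the area = |1000| = 1000; area = 500; boundary points = 6 + 1 + 2 + 1 = 10; strictly interior points = area - boundary/2 + 1 = 496; answer 496
Step 2: S1 = 496; w = 5; 5*(5)^2 + 6*(5)^1 - 2 = (125) + (30) + (-2) = 153; answer 153
Step 3: S2 = 153; d = 5; T(3) = 2*(23) - 1*(47) - 1*(5) = -6; iterating: T(3)=-6, T(4)=-82, T(5)=-181, T(6)=-274, T(7)=-285, T(8)=-115, T(9)=329, T(10)=1058, T(11)=1902, T(12)=2417, T(13)=1874, T(14)=-571, T(15)=-5433, T(16)=-12169, T(17)=-18334; answer -18334

-18334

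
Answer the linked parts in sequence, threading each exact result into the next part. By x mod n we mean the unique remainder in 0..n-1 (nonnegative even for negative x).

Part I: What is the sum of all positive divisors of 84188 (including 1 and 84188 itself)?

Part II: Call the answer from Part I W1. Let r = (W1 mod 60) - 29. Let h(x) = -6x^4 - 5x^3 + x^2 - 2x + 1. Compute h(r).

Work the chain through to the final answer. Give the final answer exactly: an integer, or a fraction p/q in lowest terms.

Part I: 84188 = 2^2 * 13 * 1619; sigma = (1 + 2 + 4) * (1 + 13) * (1 + 1619) = 7 * 14 * 1620 = 158760; answer 158760
Part II: W1 = 158760; r = -29; -6*(-29)^4 - 5*(-29)^3 + 1*(-29)^2 - 2*(-29)^1 + 1 = (-4243686) + (121945) + (841) + (58) + (1) = -4120841; answer -4120841

-4120841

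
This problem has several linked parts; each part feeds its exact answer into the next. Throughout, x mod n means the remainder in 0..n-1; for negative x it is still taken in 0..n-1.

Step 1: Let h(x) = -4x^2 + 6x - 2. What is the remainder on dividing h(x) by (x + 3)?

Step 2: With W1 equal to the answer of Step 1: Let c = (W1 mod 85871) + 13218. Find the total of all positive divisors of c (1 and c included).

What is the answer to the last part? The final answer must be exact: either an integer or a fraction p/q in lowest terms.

144096

Step 1: remainder = value at the root: -4*(-3)^2 + 6*(-3)^1 - 2 = (-36) + (-18) + (-2) = -56; answer -56
Step 2: W1 = -56; c = 99033; 99033 = 3 * 11 * 3001; sigma = (1 + 3) * (1 + 11) * (1 + 3001) = 4 * 12 * 3002 = 144096; answer 144096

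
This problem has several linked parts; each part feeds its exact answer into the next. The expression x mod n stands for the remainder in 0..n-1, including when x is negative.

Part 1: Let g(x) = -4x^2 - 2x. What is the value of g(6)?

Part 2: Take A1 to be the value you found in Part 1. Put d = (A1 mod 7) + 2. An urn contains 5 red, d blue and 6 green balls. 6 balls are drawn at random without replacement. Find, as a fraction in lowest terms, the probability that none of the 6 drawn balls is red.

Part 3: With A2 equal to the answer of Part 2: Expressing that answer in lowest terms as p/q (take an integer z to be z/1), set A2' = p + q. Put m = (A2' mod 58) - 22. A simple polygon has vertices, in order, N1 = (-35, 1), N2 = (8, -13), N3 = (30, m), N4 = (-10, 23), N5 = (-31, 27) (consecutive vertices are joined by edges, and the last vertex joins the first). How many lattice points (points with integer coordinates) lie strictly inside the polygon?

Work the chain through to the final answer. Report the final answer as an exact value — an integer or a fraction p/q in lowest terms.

1368

Part 1: -4*(6)^2 - 2*(6)^1 = (-144) + (-12) = -156; answer -156
Part 2: A1 = -156; d = 7; total draws C(18,6) = 18564; favorable C(13,6) = 1716; P = 11/119; answer 11/119
Part 3: A2 = 11/119; threaded value p + q = 130; m = -8; cross terms: (-35*-13 - 8*1)=447, (8*-8 - 30*-13)=326, (30*23 - -10*-8)=610, (-10*27 - -31*23)=443, (-31*1 - -35*27)=914; twice the area = |2740| = 2740; area = 1370; boundary points = 1 + 1 + 1 + 1 + 2 = 6; strictly interior points = area - boundary/2 + 1 = 1368; answer 1368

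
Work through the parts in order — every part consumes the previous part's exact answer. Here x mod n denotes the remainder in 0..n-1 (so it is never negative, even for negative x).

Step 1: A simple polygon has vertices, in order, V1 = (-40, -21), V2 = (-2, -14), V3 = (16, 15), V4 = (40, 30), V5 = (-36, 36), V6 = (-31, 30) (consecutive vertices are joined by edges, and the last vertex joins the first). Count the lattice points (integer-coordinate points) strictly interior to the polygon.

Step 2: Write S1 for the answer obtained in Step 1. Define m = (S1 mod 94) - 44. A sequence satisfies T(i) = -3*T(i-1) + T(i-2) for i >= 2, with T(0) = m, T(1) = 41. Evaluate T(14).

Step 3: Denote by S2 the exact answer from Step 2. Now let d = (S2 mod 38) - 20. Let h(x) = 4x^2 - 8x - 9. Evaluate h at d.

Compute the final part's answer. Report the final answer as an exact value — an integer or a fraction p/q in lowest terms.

Step 1: cross terms: (-40*-14 - -2*-21)=518, (-2*15 - 16*-14)=194, (16*30 - 40*15)=-120, (40*36 - -36*30)=2520, (-36*30 - -31*36)=36, (-31*-21 - -40*30)=1851; twice the area = |4999| = 4999; area = 4999/2; boundary points = 1 + 1 + 3 + 2 + 1 + 3 = 11; strictly interior points = area - boundary/2 + 1 = 2495; answer 2495
Step 2: S1 = 2495; m = 7; T(2) = -3*(41) + 1*(7) = -116; iterating: T(2)=-116, T(3)=389, T(4)=-1283, T(5)=4238, T(6)=-13997, T(7)=46229, T(8)=-152684, T(9)=504281, T(10)=-1665527, T(11)=5500862, T(12)=-18168113, T(13)=60005201, T(14)=-198183716; answer -198183716
Step 3: S2 = -198183716; d = -18; 4*(-18)^2 - 8*(-18)^1 - 9 = (1296) + (144) + (-9) = 1431; answer 1431

1431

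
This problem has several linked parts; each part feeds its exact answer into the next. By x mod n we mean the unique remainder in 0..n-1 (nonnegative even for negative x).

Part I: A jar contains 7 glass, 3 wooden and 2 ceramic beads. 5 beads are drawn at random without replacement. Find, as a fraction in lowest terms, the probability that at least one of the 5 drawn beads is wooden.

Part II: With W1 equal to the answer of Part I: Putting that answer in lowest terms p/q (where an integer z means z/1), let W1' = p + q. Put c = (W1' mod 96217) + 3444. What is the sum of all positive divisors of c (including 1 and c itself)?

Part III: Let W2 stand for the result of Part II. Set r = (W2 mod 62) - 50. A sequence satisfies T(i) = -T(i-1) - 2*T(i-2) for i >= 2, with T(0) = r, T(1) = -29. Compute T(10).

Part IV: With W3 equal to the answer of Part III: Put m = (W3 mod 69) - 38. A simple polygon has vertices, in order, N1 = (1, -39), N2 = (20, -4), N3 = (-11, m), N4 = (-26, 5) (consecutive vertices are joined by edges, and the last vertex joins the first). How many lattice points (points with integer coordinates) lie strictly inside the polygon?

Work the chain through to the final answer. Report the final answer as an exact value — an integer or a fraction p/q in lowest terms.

Part I: total draws C(12,5) = 792; complement C(9,5) = 126; favorable 792 - 126 = 666; P = 37/44; answer 37/44
Part II: W1 = 37/44; threaded value p + q = 81; c = 3525; 3525 = 3 * 5^2 * 47; sigma = (1 + 3) * (1 + 5 + 25) * (1 + 47) = 4 * 31 * 48 = 5952; answer 5952
Part III: W2 = 5952; r = -50; T(2) = -1*(-29) - 2*(-50) = 129; iterating: T(2)=129, T(3)=-71, T(4)=-187, T(5)=329, T(6)=45, T(7)=-703, T(8)=613, T(9)=793, T(10)=-2019; answer -2019
Part IV: W3 = -2019; m = 13; cross terms: (1*-4 - 20*-39)=776, (20*13 - -11*-4)=216, (-11*5 - -26*13)=283, (-26*-39 - 1*5)=1009; twice the area = |2284| = 2284; area = 1142; boundary points = 1 + 1 + 1 + 1 = 4; strictly interior points = area - boundary/2 + 1 = 1141; answer 1141

1141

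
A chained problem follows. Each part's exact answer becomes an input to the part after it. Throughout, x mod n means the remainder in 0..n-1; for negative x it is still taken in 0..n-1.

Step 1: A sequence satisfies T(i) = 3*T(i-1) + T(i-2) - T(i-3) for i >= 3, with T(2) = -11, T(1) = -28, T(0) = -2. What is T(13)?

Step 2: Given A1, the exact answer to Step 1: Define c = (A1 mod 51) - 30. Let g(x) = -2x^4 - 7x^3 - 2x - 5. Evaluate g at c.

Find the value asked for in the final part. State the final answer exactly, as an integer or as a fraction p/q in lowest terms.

Step 1: T(3) = 3*(-11) + 1*(-28) - 1*(-2) = -59; iterating: T(3)=-59, T(4)=-160, T(5)=-528, T(6)=-1685, T(7)=-5423, T(8)=-17426, T(9)=-56016, T(10)=-180051, T(11)=-578743, T(12)=-1860264, T(13)=-5979484; answer -5979484
Step 2: A1 = -5979484; c = -19; -2*(-19)^4 - 7*(-19)^3 - 2*(-19)^1 - 5 = (-260642) + (48013) + (38) + (-5) = -212596; answer -212596

-212596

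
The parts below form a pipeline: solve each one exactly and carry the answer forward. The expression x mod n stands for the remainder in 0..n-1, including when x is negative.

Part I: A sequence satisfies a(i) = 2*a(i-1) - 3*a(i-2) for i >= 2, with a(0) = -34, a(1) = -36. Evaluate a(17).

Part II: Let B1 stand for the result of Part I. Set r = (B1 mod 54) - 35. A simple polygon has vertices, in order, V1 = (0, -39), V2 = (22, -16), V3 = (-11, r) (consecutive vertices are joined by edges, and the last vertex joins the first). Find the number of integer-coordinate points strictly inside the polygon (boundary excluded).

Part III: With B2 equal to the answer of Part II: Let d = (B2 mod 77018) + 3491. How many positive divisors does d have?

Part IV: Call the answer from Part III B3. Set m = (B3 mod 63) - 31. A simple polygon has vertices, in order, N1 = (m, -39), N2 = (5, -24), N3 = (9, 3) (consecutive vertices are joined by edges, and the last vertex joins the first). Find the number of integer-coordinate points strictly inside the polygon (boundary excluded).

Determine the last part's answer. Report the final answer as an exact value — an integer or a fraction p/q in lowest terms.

Part I: a(2) = 2*(-36) - 3*(-34) = 30; iterating: a(2)=30, a(3)=168, a(4)=246, a(5)=-12, a(6)=-762, a(7)=-1488, a(8)=-690, a(9)=3084, a(10)=8238, a(11)=7224, a(12)=-10266, a(13)=-42204, a(14)=-53610, a(15)=19392, a(16)=199614, a(17)=341052; answer 341052
Part II: B1 = 341052; r = 7; cross terms: (0*-16 - 22*-39)=858, (22*7 - -11*-16)=-22, (-11*-39 - 0*7)=429; twice the area = |1265| = 1265; area = 1265/2; boundary points = 1 + 1 + 1 = 3; strictly interior points = area - boundary/2 + 1 = 632; answer 632
Part III: B2 = 632; d = 4123; 4123 = 7 * 19 * 31; number of divisors = (1+1) * (1+1) * (1+1) = 8; answer 8
Part IV: B3 = 8; m = -23; cross terms: (-23*-24 - 5*-39)=747, (5*3 - 9*-24)=231, (9*-39 - -23*3)=-282; twice the area = |696| = 696; area = 348; boundary points = 1 + 1 + 2 = 4; strictly interior points = area - boundary/2 + 1 = 347; answer 347

347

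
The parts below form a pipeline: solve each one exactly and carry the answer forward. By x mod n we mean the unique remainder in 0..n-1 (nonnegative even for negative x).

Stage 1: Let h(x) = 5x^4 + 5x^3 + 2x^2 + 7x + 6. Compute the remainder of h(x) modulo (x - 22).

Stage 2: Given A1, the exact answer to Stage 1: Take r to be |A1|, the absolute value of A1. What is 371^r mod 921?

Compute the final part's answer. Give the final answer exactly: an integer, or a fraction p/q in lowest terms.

331

Stage 1: remainder = value at the root: 5*(22)^4 + 5*(22)^3 + 2*(22)^2 + 7*(22)^1 + 6 = (1171280) + (53240) + (968) + (154) + (6) = 1225648; answer 1225648
Stage 2: A1 = 1225648; r = 1225648; squarings mod 921: 371^1=371, 371^2=412, 371^4=280, 371^8=115, 371^16=331, 371^32=883, 371^64=523, 371^128=913, 371^256=64, 371^512=412, 371^1024=280, 371^2048=115, 371^4096=331, 371^8192=883, 371^16384=523, 371^32768=913, 371^65536=64, 371^131072=412, 371^262144=280, 371^524288=115, 371^1048576=331; 371^1225648 = 371^16 * 371^32 * 371^128 * 371^256 * 371^512 * 371^4096 * 371^8192 * 371^32768 * 371^131072 * 371^1048576 = 331 (mod 921); answer 331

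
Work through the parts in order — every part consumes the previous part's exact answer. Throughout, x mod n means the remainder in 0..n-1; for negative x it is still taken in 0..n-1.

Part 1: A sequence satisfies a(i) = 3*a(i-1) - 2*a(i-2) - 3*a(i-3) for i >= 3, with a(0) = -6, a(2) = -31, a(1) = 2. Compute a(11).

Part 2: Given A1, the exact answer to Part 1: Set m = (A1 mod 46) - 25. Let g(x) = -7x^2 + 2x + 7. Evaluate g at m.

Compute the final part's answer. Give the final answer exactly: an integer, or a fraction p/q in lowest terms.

Part 1: a(3) = 3*(-31) - 2*(2) - 3*(-6) = -79; iterating: a(3)=-79, a(4)=-181, a(5)=-292, a(6)=-277, a(7)=296, a(8)=2318, a(9)=7193, a(10)=16055, a(11)=26825; answer 26825
Part 2: A1 = 26825; m = -18; -7*(-18)^2 + 2*(-18)^1 + 7 = (-2268) + (-36) + (7) = -2297; answer -2297

-2297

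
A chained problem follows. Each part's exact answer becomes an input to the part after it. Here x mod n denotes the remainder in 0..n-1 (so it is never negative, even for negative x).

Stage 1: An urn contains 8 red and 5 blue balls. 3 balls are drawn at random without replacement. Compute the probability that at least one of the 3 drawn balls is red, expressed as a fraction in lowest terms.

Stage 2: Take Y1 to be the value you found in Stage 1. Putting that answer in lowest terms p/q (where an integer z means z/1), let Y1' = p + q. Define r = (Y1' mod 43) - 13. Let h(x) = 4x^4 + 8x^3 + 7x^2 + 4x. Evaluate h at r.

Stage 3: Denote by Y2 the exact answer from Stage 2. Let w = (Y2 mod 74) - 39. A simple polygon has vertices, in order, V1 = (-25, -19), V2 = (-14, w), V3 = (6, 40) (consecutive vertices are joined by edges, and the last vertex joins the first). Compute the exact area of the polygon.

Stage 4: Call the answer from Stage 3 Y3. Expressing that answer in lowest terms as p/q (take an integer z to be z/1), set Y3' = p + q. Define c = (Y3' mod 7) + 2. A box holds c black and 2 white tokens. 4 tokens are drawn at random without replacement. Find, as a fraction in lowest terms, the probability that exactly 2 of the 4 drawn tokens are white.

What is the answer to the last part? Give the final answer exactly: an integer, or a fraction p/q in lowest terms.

3/14

Stage 1: total draws C(13,3) = 286; complement C(5,3) = 10; favorable 286 - 10 = 276; P = 138/143; answer 138/143
Stage 2: Y1 = 138/143; threaded value p + q = 281; r = 10; 4*(10)^4 + 8*(10)^3 + 7*(10)^2 + 4*(10)^1 = (40000) + (8000) + (700) + (40) = 48740; answer 48740
Stage 3: Y2 = 48740; w = 9; cross terms: (-25*9 - -14*-19)=-491, (-14*40 - 6*9)=-614, (6*-19 - -25*40)=886; twice the area = |-219| = 219; area = 219/2; answer 219/2
Stage 4: Y3 = 219/2; threaded value p + q = 221; c = 6; total draws C(8,4) = 70; favorable C(2,2)*C(6,2) = 15; P = 3/14; answer 3/14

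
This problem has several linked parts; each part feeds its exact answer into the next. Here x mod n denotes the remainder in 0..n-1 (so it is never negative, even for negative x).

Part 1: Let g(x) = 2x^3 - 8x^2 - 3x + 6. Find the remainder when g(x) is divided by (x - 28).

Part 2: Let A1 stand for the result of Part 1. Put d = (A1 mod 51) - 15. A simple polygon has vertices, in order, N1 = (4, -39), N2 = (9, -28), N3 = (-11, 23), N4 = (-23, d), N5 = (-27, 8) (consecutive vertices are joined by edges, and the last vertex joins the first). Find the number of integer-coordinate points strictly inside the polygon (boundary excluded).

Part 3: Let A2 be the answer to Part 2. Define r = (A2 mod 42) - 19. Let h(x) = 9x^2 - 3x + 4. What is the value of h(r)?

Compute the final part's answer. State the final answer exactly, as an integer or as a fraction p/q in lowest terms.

Part 1: remainder = value at the root: 2*(28)^3 - 8*(28)^2 - 3*(28)^1 + 6 = (43904) + (-6272) + (-84) + (6) = 37554; answer 37554
Part 2: A1 = 37554; d = 3; cross terms: (4*-28 - 9*-39)=239, (9*23 - -11*-28)=-101, (-11*3 - -23*23)=496, (-23*8 - -27*3)=-103, (-27*-39 - 4*8)=1021; twice the area = |1552| = 1552; area = 776; boundary points = 1 + 1 + 4 + 1 + 1 = 8; strictly interior points = area - boundary/2 + 1 = 773; answer 773
Part 3: A2 = 773; r = -2; 9*(-2)^2 - 3*(-2)^1 + 4 = (36) + (6) + (4) = 46; answer 46

46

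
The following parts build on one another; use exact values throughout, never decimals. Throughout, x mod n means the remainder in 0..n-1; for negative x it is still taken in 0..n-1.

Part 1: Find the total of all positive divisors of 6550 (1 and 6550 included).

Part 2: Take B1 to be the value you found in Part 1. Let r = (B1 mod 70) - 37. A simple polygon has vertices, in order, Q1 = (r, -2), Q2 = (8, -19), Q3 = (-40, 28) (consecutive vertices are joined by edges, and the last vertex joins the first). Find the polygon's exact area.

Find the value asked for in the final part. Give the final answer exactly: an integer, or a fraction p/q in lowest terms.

77/2

Part 1: 6550 = 2 * 5^2 * 131; sigma = (1 + 2) * (1 + 5 + 25) * (1 + 131) = 3 * 31 * 132 = 12276; answer 12276
Part 2: B1 = 12276; r = -11; cross terms: (-11*-19 - 8*-2)=225, (8*28 - -40*-19)=-536, (-40*-2 - -11*28)=388; twice the area = |77| = 77; area = 77/2; answer 77/2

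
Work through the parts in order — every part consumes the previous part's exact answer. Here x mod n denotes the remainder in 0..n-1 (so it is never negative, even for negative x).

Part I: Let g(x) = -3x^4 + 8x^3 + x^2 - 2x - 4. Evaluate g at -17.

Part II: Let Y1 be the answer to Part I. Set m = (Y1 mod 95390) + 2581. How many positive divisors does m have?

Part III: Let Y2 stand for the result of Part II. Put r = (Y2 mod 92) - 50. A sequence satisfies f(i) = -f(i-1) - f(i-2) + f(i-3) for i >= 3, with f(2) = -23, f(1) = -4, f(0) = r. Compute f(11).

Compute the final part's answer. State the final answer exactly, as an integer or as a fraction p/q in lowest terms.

Part I: -3*(-17)^4 + 8*(-17)^3 + 1*(-17)^2 - 2*(-17)^1 - 4 = (-250563) + (-39304) + (289) + (34) + (-4) = -289548; answer -289548
Part II: Y1 = -289548; m = 94593; 94593 = 3 * 31531; number of divisors = (1+1) * (1+1) = 4; answer 4
Part III: Y2 = 4; r = -46; f(3) = -1*(-23) - 1*(-4) + 1*(-46) = -19; iterating: f(3)=-19, f(4)=38, f(5)=-42, f(6)=-15, f(7)=95, f(8)=-122, f(9)=12, f(10)=205, f(11)=-339; answer -339

-339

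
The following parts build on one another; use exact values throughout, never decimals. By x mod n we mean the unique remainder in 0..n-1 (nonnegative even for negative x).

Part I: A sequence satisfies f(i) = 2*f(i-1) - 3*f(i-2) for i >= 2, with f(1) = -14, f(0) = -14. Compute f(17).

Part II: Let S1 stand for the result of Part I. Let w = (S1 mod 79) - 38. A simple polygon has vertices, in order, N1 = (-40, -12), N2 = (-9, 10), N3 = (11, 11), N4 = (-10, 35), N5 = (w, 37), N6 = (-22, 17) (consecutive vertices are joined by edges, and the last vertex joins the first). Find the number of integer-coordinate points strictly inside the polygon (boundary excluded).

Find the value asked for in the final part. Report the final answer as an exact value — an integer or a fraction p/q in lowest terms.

Part I: f(2) = 2*(-14) - 3*(-14) = 14; iterating: f(2)=14, f(3)=70, f(4)=98, f(5)=-14, f(6)=-322, f(7)=-602, f(8)=-238, f(9)=1330, f(10)=3374, f(11)=2758, f(12)=-4606, f(13)=-17486, f(14)=-21154, f(15)=10150, f(16)=83762, f(17)=137074; answer 137074
Part II: S1 = 137074; w = -29; cross terms: (-40*10 - -9*-12)=-508, (-9*11 - 11*10)=-209, (11*35 - -10*11)=495, (-10*37 - -29*35)=645, (-29*17 - -22*37)=321, (-22*-12 - -40*17)=944; twice the area = |1688| = 1688; area = 844; boundary points = 1 + 1 + 3 + 1 + 1 + 1 = 8; strictly interior points = area - boundary/2 + 1 = 841; answer 841

841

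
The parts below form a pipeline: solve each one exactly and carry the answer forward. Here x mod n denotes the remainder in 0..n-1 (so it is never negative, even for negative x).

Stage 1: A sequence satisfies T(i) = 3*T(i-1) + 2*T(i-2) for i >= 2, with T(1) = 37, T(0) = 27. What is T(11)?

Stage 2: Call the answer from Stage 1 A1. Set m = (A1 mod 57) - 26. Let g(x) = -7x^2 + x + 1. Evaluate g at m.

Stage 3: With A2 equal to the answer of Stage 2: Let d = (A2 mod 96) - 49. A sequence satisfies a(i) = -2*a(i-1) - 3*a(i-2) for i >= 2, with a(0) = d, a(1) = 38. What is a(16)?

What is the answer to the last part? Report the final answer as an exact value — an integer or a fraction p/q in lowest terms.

-119674

Stage 1: T(2) = 3*(37) + 2*(27) = 165; iterating: T(2)=165, T(3)=569, T(4)=2037, T(5)=7249, T(6)=25821, T(7)=91961, T(8)=327525, T(9)=1166497, T(10)=4154541, T(11)=14796617; answer 14796617
Stage 2: A1 = 14796617; m = 18; -7*(18)^2 + 1*(18)^1 + 1 = (-2268) + (18) + (1) = -2249; answer -2249
Stage 3: A2 = -2249; d = 6; a(2) = -2*(38) - 3*(6) = -94; iterating: a(2)=-94, a(3)=74, a(4)=134, a(5)=-490, a(6)=578, a(7)=314, a(8)=-2362, a(9)=3782, a(10)=-478, a(11)=-10390, a(12)=22214, a(13)=-13258, a(14)=-40126, a(15)=120026, a(16)=-119674; answer -119674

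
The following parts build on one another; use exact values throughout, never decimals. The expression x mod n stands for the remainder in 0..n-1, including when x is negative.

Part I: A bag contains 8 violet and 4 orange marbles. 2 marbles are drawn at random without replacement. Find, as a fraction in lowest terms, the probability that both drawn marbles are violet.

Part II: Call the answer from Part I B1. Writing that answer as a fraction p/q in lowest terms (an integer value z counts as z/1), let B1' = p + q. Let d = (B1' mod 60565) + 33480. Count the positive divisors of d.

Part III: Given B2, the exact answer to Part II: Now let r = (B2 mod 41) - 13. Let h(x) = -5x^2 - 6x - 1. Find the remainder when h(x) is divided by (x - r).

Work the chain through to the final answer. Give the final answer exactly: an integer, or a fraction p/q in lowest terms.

Part I: total draws C(12,2) = 66; favorable C(8,2) = 28; P = 14/33; answer 14/33
Part II: B1 = 14/33; threaded value p + q = 47; d = 33527; 33527 = 13 * 2579; number of divisors = (1+1) * (1+1) = 4; answer 4
Part III: B2 = 4; r = -9; remainder = value at the root: -5*(-9)^2 - 6*(-9)^1 - 1 = (-405) + (54) + (-1) = -352; answer -352

-352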